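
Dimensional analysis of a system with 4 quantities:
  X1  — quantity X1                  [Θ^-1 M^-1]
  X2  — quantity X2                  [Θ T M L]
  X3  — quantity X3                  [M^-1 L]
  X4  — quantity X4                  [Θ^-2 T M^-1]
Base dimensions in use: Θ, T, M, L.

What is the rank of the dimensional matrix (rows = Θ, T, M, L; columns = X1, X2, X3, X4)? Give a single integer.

Exponent matrix [Θ,T,M,L] × [X1,X2,X3,X4]:
  Θ: [-1  1  0 -2]
  T: [ 0  1  0  1]
  M: [-1  1 -1 -1]
  L: [ 0  1  1  0]
RREF → pivots at {X1,X2,X3} ⇒ r = 3

3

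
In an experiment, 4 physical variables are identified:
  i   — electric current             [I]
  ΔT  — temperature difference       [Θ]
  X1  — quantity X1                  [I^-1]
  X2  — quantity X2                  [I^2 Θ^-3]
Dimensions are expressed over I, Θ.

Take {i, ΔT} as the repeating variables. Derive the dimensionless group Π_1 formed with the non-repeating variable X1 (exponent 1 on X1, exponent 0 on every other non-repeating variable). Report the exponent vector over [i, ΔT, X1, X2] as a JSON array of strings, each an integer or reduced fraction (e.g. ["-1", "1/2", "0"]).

Exponent matrix [I,Θ] × [i,ΔT,X1,X2]:
  I: [ 1  0 -1  2]
  Θ: [ 0  1  0 -3]
Echelon form has 2 nonzero rows (pivots: i,ΔT)
Repeat: i,ΔT; free: X1,X2
RREF:
  r0: [   1    0   -1    2]
  r1: [   0    1    0   -3]
Fix exponent of X1 at 1, X2 at 0; solve each RREF row for its pivot's exponent:
  r0: exp(i) + (-1)·1 = 0 ⇒ exp(i) = 1
  r1: exp(ΔT) + (0)·1 = 0 ⇒ exp(ΔT) = 0
Π_1 = i · X1

["1", "0", "1", "0"]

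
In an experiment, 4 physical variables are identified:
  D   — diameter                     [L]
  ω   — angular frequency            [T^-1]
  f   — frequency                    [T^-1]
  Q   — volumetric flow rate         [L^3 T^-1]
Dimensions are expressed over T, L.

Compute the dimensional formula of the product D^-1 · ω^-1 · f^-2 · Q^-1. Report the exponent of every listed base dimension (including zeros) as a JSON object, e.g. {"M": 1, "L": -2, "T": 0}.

Dimensional matrix (T×L by D×ω×f×Q):
  T: [ 0 -1 -1 -1]
  L: [ 1  0  0  3]
  [T]: (-1)·0+(-1)·-1+(-2)·-1+(-1)·-1 = 4
  [L]: (-1)·1+(-1)·0+(-2)·0+(-1)·3 = -4
⇒ T^4 L^-4

{"T": 4, "L": -4}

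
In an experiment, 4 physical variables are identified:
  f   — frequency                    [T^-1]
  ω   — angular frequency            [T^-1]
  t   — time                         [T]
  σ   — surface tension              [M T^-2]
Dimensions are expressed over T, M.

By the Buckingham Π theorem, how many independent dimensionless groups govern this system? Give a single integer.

2

Dimensional matrix (T×M by f×ω×t×σ):
  T: [-1 -1  1 -2]
  M: [ 0  0  0  1]
RREF → pivots at {f,σ} ⇒ r = 2
n=4, r=2 ⇒ 2 dimensionless groups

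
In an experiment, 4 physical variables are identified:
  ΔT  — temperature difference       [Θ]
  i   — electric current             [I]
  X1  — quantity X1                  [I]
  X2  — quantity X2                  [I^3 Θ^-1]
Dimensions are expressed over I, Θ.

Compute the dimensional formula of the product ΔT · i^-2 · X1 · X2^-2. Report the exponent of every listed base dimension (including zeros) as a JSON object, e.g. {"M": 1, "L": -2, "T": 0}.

{"I": -7, "Θ": 3}

Dimensional matrix (I×Θ by ΔT×i×X1×X2):
  I: [ 0  1  1  3]
  Θ: [ 1  0  0 -1]
  [I]: (1)·0+(-2)·1+(1)·1+(-2)·3 = -7
  [Θ]: (1)·1+(-2)·0+(1)·0+(-2)·-1 = 3
⇒ I^-7 Θ^3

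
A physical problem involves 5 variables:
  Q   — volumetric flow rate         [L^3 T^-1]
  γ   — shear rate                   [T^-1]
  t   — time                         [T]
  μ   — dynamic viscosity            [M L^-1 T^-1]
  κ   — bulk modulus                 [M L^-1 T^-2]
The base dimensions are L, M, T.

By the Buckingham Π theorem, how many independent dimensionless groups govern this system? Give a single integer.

Dimensional matrix (L×M×T by Q×γ×t×μ×κ):
  L: [ 3  0  0 -1 -1]
  M: [ 0  0  0  1  1]
  T: [-1 -1  1 -1 -2]
Echelon form has 3 nonzero rows (pivots: Q,γ,μ)
n=5, r=3 ⇒ 2 dimensionless groups

2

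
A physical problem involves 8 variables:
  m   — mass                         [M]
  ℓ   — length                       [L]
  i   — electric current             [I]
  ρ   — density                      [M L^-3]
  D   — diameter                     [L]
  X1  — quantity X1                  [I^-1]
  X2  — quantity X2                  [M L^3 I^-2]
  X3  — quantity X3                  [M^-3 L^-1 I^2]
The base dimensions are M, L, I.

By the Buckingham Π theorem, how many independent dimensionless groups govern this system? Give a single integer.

Write exponents as rows M,L,I / cols m,ℓ,i,ρ,D,X1,X2,X3:
  M: [ 1  0  0  1  0  0  1 -3]
  L: [ 0  1  0 -3  1  0  3 -1]
  I: [ 0  0  1  0  0 -1 -2  2]
RREF → pivots at {m,ℓ,i} ⇒ r = 3
8 vars − rank 3 = 5 Π groups

5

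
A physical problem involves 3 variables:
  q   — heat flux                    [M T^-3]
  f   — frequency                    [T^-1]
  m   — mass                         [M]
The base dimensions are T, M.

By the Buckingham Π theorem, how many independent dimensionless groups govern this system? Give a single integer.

1

Write exponents as rows T,M / cols q,f,m:
  T: [-3 -1  0]
  M: [ 1  0  1]
Echelon form has 2 nonzero rows (pivots: q,f)
3 vars − rank 2 = 1 Π group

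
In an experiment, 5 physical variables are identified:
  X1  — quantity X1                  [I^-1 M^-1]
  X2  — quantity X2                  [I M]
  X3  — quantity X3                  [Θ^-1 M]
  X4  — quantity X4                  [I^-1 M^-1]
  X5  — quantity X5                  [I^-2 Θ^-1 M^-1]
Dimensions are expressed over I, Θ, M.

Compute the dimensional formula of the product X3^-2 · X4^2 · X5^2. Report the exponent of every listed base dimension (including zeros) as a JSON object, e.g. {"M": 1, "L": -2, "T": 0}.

Write exponents as rows I,Θ,M / cols X1,X2,X3,X4,X5:
  I: [-1  1  0 -1 -2]
  Θ: [ 0  0 -1  0 -1]
  M: [-1  1  1 -1 -1]
  [I]: (-2)·0+(2)·-1+(2)·-2 = -6
  [Θ]: (-2)·-1+(2)·0+(2)·-1 = 0
  [M]: (-2)·1+(2)·-1+(2)·-1 = -6
⇒ I^-6 M^-6

{"I": -6, "Θ": 0, "M": -6}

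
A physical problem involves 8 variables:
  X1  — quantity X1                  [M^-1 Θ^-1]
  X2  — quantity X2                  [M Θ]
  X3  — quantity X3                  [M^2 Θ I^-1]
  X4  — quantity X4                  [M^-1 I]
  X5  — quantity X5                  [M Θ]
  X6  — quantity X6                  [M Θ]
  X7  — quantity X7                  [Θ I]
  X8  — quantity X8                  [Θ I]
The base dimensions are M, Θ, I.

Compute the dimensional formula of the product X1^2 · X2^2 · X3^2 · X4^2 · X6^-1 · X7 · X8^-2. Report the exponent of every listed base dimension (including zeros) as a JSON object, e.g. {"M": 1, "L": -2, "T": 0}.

Write exponents as rows M,Θ,I / cols X1,X2,X3,X4,X5,X6,X7,X8:
  M: [-1  1  2 -1  1  1  0  0]
  Θ: [-1  1  1  0  1  1  1  1]
  I: [ 0  0 -1  1  0  0  1  1]
  [M]: (2)·-1+(2)·1+(2)·2+(2)·-1+(-1)·1+(1)·0+(-2)·0 = 1
  [Θ]: (2)·-1+(2)·1+(2)·1+(2)·0+(-1)·1+(1)·1+(-2)·1 = 0
  [I]: (2)·0+(2)·0+(2)·-1+(2)·1+(-1)·0+(1)·1+(-2)·1 = -1
⇒ M I^-1

{"M": 1, "Θ": 0, "I": -1}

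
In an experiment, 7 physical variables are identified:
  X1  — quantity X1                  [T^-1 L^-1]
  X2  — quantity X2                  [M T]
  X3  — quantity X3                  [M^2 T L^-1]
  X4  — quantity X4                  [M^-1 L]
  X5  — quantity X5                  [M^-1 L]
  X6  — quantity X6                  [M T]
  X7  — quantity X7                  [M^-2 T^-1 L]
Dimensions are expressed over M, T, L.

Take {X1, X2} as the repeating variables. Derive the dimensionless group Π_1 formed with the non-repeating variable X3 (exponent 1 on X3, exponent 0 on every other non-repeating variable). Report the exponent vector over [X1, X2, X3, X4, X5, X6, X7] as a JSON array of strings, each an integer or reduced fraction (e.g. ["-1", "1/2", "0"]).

Write exponents as rows M,T,L / cols X1,X2,X3,X4,X5,X6,X7:
  M: [ 0  1  2 -1 -1  1 -2]
  T: [-1  1  1  0  0  1 -1]
  L: [-1  0 -1  1  1  0  1]
Echelon form has 2 nonzero rows (pivots: X1,X2)
Repeat: X1,X2; free: X3,X4,X5,X6,X7
RREF:
  r0: [   1    0    1   -1   -1    0   -1]
  r1: [   0    1    2   -1   -1    1   -2]
  r2: [   0    0    0    0    0    0    0]
Fix exponent of X3 at 1, X4 at 0, X5 at 0, X6 at 0, X7 at 0; solve each RREF row for its pivot's exponent:
  r0: exp(X1) + (1)·1 = 0 ⇒ exp(X1) = -1
  r1: exp(X2) + (2)·1 = 0 ⇒ exp(X2) = -2
Π_1 = X1^-1 · X2^-2 · X3

["-1", "-2", "1", "0", "0", "0", "0"]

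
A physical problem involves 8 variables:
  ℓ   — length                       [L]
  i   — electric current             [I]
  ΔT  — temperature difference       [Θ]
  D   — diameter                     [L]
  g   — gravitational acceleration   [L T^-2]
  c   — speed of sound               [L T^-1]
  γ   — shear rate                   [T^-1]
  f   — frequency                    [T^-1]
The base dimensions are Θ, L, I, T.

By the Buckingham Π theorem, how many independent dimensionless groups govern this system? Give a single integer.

4

Dimensional matrix (Θ×L×I×T by ℓ×i×ΔT×D×g×c×γ×f):
  Θ: [ 0  0  1  0  0  0  0  0]
  L: [ 1  0  0  1  1  1  0  0]
  I: [ 0  1  0  0  0  0  0  0]
  T: [ 0  0  0  0 -2 -1 -1 -1]
RREF → pivots at {ℓ,i,ΔT,g} ⇒ r = 4
Π count = n − r = 8 − 4 = 4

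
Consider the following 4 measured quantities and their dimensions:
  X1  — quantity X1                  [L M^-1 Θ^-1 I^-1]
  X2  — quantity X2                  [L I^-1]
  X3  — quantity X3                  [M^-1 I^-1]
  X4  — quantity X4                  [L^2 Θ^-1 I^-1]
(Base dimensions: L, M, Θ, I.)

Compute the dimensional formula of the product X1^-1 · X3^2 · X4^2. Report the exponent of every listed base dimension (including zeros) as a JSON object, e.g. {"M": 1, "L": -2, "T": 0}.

Dimensional matrix (L×M×Θ×I by X1×X2×X3×X4):
  L: [ 1  1  0  2]
  M: [-1  0 -1  0]
  Θ: [-1  0  0 -1]
  I: [-1 -1 -1 -1]
  [L]: (-1)·1+(2)·0+(2)·2 = 3
  [M]: (-1)·-1+(2)·-1+(2)·0 = -1
  [Θ]: (-1)·-1+(2)·0+(2)·-1 = -1
  [I]: (-1)·-1+(2)·-1+(2)·-1 = -3
⇒ L^3 M^-1 Θ^-1 I^-3

{"L": 3, "M": -1, "Θ": -1, "I": -3}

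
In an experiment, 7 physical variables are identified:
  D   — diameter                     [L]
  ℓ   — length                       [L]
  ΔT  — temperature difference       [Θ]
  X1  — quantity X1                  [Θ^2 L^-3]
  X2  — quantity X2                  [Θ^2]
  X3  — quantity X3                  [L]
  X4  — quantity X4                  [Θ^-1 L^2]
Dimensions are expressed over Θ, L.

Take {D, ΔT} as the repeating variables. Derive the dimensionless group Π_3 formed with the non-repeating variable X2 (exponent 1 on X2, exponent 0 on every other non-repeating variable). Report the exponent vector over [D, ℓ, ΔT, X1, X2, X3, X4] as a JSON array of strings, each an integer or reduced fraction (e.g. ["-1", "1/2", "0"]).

["0", "0", "-2", "0", "1", "0", "0"]

Exponent matrix [Θ,L] × [D,ℓ,ΔT,X1,X2,X3,X4]:
  Θ: [ 0  0  1  2  2  0 -1]
  L: [ 1  1  0 -3  0  1  2]
Row reduction gives pivot columns D,ΔT; rank = 2
Pivot set = {D,ΔT}, free = {ℓ,X1,X2,X3,X4}
RREF:
  r0: [   1    1    0   -3    0    1    2]
  r1: [   0    0    1    2    2    0   -1]
Fix exponent of X2 at 1, ℓ at 0, X1 at 0, X3 at 0, X4 at 0; solve each RREF row for its pivot's exponent:
  r0: exp(D) + (0)·1 = 0 ⇒ exp(D) = 0
  r1: exp(ΔT) + (2)·1 = 0 ⇒ exp(ΔT) = -2
Π_3 = ΔT^-2 · X2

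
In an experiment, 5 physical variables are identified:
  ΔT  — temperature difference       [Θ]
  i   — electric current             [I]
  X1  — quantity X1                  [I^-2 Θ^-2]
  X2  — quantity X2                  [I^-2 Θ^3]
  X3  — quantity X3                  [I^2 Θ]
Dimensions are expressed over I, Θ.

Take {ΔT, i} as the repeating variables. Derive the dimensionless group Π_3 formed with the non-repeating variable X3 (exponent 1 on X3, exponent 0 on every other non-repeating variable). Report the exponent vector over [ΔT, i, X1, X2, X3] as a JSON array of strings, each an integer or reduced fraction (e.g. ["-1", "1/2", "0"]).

["-1", "-2", "0", "0", "1"]

Dimensional matrix (I×Θ by ΔT×i×X1×X2×X3):
  I: [ 0  1 -2 -2  2]
  Θ: [ 1  0 -2  3  1]
Echelon form has 2 nonzero rows (pivots: ΔT,i)
Repeat: ΔT,i; free: X1,X2,X3
RREF:
  r0: [   1    0   -2    3    1]
  r1: [   0    1   -2   -2    2]
Fix exponent of X3 at 1, X1 at 0, X2 at 0; solve each RREF row for its pivot's exponent:
  r0: exp(ΔT) + (1)·1 = 0 ⇒ exp(ΔT) = -1
  r1: exp(i) + (2)·1 = 0 ⇒ exp(i) = -2
Π_3 = ΔT^-1 · i^-2 · X3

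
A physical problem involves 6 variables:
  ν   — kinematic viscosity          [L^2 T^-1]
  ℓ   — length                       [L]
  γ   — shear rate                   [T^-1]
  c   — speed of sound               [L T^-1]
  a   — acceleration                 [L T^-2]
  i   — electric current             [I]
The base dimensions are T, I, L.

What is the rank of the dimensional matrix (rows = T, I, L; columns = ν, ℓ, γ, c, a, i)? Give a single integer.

3

Write exponents as rows T,I,L / cols ν,ℓ,γ,c,a,i:
  T: [-1  0 -1 -1 -2  0]
  I: [ 0  0  0  0  0  1]
  L: [ 2  1  0  1  1  0]
Row reduction gives pivot columns ν,ℓ,i; rank = 3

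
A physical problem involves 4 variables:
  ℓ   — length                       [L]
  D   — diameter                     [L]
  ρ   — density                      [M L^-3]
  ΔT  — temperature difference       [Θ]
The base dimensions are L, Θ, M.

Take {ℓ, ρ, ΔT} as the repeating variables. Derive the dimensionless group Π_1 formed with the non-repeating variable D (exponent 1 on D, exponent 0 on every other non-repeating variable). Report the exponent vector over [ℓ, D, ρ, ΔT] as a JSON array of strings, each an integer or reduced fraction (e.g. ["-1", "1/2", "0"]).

["-1", "1", "0", "0"]

Write exponents as rows L,Θ,M / cols ℓ,D,ρ,ΔT:
  L: [ 1  1 -3  0]
  Θ: [ 0  0  0  1]
  M: [ 0  0  1  0]
Row reduction gives pivot columns ℓ,ρ,ΔT; rank = 3
Repeat: ℓ,ρ,ΔT; free: D
RREF:
  r0: [   1    1    0    0]
  r1: [   0    0    1    0]
  r2: [   0    0    0    1]
Fix exponent of D at 1; solve each RREF row for its pivot's exponent:
  r0: exp(ℓ) + (1)·1 = 0 ⇒ exp(ℓ) = -1
  r1: exp(ρ) + (0)·1 = 0 ⇒ exp(ρ) = 0
  r2: exp(ΔT) + (0)·1 = 0 ⇒ exp(ΔT) = 0
Π_1 = ℓ^-1 · D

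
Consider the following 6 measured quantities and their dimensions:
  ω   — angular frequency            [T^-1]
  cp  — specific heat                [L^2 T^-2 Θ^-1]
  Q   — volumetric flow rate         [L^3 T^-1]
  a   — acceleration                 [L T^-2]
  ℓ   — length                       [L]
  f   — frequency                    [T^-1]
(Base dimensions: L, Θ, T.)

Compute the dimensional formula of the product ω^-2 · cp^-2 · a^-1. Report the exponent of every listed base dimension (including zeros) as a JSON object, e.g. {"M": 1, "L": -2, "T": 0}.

Write exponents as rows L,Θ,T / cols ω,cp,Q,a,ℓ,f:
  L: [ 0  2  3  1  1  0]
  Θ: [ 0 -1  0  0  0  0]
  T: [-1 -2 -1 -2  0 -1]
  [L]: (-2)·0+(-2)·2+(-1)·1 = -5
  [Θ]: (-2)·0+(-2)·-1+(-1)·0 = 2
  [T]: (-2)·-1+(-2)·-2+(-1)·-2 = 8
⇒ L^-5 Θ^2 T^8

{"L": -5, "Θ": 2, "T": 8}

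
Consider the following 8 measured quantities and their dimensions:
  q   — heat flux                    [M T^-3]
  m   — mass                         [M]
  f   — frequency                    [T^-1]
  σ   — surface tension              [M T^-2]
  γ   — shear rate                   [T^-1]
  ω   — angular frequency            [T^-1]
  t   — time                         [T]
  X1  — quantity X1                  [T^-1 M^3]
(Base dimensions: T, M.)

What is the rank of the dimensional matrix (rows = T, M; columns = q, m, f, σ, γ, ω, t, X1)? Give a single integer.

Dimensional matrix (T×M by q×m×f×σ×γ×ω×t×X1):
  T: [-3  0 -1 -2 -1 -1  1 -1]
  M: [ 1  1  0  1  0  0  0  3]
Echelon form has 2 nonzero rows (pivots: q,m)

2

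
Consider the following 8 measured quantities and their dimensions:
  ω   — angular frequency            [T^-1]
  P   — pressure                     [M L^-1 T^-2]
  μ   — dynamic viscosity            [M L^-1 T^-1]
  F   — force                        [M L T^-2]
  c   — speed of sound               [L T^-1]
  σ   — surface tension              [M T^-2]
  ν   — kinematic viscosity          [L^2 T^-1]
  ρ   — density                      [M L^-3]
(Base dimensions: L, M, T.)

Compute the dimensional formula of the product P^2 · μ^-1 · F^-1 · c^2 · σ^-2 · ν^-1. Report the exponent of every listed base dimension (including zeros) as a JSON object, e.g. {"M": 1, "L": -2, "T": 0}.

Exponent matrix [L,M,T] × [ω,P,μ,F,c,σ,ν,ρ]:
  L: [ 0 -1 -1  1  1  0  2 -3]
  M: [ 0  1  1  1  0  1  0  1]
  T: [-1 -2 -1 -2 -1 -2 -1  0]
  [L]: (2)·-1+(-1)·-1+(-1)·1+(2)·1+(-2)·0+(-1)·2 = -2
  [M]: (2)·1+(-1)·1+(-1)·1+(2)·0+(-2)·1+(-1)·0 = -2
  [T]: (2)·-2+(-1)·-1+(-1)·-2+(2)·-1+(-2)·-2+(-1)·-1 = 2
⇒ L^-2 M^-2 T^2

{"L": -2, "M": -2, "T": 2}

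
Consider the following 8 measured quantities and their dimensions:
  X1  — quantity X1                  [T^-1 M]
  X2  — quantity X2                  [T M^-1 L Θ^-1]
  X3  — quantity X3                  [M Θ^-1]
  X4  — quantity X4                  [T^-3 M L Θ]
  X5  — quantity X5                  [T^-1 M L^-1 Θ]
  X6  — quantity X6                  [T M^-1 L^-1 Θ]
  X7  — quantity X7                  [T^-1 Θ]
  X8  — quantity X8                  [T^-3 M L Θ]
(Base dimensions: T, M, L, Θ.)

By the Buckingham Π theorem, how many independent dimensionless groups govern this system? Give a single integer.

Dimensional matrix (T×M×L×Θ by X1×X2×X3×X4×X5×X6×X7×X8):
  T: [-1  1  0 -3 -1  1 -1 -3]
  M: [ 1 -1  1  1  1 -1  0  1]
  L: [ 0  1  0  1 -1 -1  0  1]
  Θ: [ 0 -1 -1  1  1  1  1  1]
RREF → pivots at {X1,X2,X3} ⇒ r = 3
8 vars − rank 3 = 5 Π groups

5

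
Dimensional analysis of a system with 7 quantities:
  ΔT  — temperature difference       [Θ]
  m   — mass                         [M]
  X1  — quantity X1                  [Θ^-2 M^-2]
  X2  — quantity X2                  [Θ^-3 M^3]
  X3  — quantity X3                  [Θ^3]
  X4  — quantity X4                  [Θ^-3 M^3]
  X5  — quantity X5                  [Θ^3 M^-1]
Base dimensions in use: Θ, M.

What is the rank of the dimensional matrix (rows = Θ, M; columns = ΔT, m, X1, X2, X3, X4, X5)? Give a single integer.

2

Write exponents as rows Θ,M / cols ΔT,m,X1,X2,X3,X4,X5:
  Θ: [ 1  0 -2 -3  3 -3  3]
  M: [ 0  1 -2  3  0  3 -1]
Row reduction gives pivot columns ΔT,m; rank = 2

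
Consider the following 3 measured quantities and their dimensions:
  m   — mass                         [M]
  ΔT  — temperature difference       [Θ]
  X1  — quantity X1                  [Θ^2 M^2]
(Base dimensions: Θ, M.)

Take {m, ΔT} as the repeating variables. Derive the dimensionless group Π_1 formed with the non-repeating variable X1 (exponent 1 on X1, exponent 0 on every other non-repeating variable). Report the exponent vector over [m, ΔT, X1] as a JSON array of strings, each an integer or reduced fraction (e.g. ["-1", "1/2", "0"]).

["-2", "-2", "1"]

Exponent matrix [Θ,M] × [m,ΔT,X1]:
  Θ: [ 0  1  2]
  M: [ 1  0  2]
Row reduction gives pivot columns m,ΔT; rank = 2
Repeat: m,ΔT; free: X1
RREF:
  r0: [   1    0    2]
  r1: [   0    1    2]
Fix exponent of X1 at 1; solve each RREF row for its pivot's exponent:
  r0: exp(m) + (2)·1 = 0 ⇒ exp(m) = -2
  r1: exp(ΔT) + (2)·1 = 0 ⇒ exp(ΔT) = -2
Π_1 = m^-2 · ΔT^-2 · X1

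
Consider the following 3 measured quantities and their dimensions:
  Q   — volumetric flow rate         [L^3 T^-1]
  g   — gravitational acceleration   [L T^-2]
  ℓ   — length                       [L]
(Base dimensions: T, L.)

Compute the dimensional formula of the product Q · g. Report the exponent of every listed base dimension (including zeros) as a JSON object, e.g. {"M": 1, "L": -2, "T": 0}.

Exponent matrix [T,L] × [Q,g,ℓ]:
  T: [-1 -2  0]
  L: [ 3  1  1]
  [T]: (1)·-1+(1)·-2 = -3
  [L]: (1)·3+(1)·1 = 4
⇒ T^-3 L^4

{"T": -3, "L": 4}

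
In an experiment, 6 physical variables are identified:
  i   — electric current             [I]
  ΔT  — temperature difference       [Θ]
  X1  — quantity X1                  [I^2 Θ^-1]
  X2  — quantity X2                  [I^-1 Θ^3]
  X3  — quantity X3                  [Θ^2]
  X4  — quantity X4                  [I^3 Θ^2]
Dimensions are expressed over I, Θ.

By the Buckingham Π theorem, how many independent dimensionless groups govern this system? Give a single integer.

4

Exponent matrix [I,Θ] × [i,ΔT,X1,X2,X3,X4]:
  I: [ 1  0  2 -1  0  3]
  Θ: [ 0  1 -1  3  2  2]
RREF → pivots at {i,ΔT} ⇒ r = 2
n=6, r=2 ⇒ 4 dimensionless groups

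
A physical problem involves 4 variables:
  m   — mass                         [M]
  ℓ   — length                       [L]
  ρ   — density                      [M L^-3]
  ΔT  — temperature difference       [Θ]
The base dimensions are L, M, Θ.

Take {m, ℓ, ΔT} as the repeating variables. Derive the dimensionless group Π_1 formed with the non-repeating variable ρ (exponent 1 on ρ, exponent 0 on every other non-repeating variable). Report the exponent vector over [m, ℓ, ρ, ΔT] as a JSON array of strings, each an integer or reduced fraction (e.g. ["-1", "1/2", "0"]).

["-1", "3", "1", "0"]

Exponent matrix [L,M,Θ] × [m,ℓ,ρ,ΔT]:
  L: [ 0  1 -3  0]
  M: [ 1  0  1  0]
  Θ: [ 0  0  0  1]
Echelon form has 3 nonzero rows (pivots: m,ℓ,ΔT)
Repeat: m,ℓ,ΔT; free: ρ
RREF:
  r0: [   1    0    1    0]
  r1: [   0    1   -3    0]
  r2: [   0    0    0    1]
Fix exponent of ρ at 1; solve each RREF row for its pivot's exponent:
  r0: exp(m) + (1)·1 = 0 ⇒ exp(m) = -1
  r1: exp(ℓ) + (-3)·1 = 0 ⇒ exp(ℓ) = 3
  r2: exp(ΔT) + (0)·1 = 0 ⇒ exp(ΔT) = 0
Π_1 = m^-1 · ℓ^3 · ρ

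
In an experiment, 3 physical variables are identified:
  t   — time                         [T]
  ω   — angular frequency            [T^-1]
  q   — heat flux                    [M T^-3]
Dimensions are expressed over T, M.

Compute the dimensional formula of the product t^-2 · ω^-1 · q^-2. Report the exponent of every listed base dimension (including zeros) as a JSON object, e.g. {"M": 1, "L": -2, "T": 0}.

Exponent matrix [T,M] × [t,ω,q]:
  T: [ 1 -1 -3]
  M: [ 0  0  1]
  [T]: (-2)·1+(-1)·-1+(-2)·-3 = 5
  [M]: (-2)·0+(-1)·0+(-2)·1 = -2
⇒ T^5 M^-2

{"T": 5, "M": -2}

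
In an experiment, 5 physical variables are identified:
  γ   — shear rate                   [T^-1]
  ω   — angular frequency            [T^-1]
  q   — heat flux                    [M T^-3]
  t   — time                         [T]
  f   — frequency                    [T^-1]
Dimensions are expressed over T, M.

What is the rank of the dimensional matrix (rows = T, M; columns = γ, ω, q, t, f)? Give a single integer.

Write exponents as rows T,M / cols γ,ω,q,t,f:
  T: [-1 -1 -3  1 -1]
  M: [ 0  0  1  0  0]
Row reduction gives pivot columns γ,q; rank = 2

2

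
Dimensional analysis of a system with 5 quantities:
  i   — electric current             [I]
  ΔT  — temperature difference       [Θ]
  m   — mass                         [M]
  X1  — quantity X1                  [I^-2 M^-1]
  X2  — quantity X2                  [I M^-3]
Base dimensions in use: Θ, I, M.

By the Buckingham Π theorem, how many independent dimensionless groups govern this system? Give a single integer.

Exponent matrix [Θ,I,M] × [i,ΔT,m,X1,X2]:
  Θ: [ 0  1  0  0  0]
  I: [ 1  0  0 -2  1]
  M: [ 0  0  1 -1 -3]
Echelon form has 3 nonzero rows (pivots: i,ΔT,m)
5 vars − rank 3 = 2 Π groups

2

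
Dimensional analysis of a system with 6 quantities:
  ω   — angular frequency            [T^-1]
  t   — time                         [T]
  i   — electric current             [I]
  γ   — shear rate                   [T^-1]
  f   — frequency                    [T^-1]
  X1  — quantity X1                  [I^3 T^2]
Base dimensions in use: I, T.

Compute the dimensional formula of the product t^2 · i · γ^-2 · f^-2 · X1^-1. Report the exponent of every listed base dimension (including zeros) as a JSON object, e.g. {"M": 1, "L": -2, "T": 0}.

{"I": -2, "T": 4}

Dimensional matrix (I×T by ω×t×i×γ×f×X1):
  I: [ 0  0  1  0  0  3]
  T: [-1  1  0 -1 -1  2]
  [I]: (2)·0+(1)·1+(-2)·0+(-2)·0+(-1)·3 = -2
  [T]: (2)·1+(1)·0+(-2)·-1+(-2)·-1+(-1)·2 = 4
⇒ I^-2 T^4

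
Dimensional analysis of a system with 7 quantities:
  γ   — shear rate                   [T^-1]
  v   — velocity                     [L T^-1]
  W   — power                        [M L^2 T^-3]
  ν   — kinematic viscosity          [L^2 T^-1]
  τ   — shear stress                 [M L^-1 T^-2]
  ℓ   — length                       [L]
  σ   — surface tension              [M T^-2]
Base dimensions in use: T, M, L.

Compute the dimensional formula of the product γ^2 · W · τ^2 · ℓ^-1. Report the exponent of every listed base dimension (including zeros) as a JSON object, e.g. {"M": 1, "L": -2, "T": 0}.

Dimensional matrix (T×M×L by γ×v×W×ν×τ×ℓ×σ):
  T: [-1 -1 -3 -1 -2  0 -2]
  M: [ 0  0  1  0  1  0  1]
  L: [ 0  1  2  2 -1  1  0]
  [T]: (2)·-1+(1)·-3+(2)·-2+(-1)·0 = -9
  [M]: (2)·0+(1)·1+(2)·1+(-1)·0 = 3
  [L]: (2)·0+(1)·2+(2)·-1+(-1)·1 = -1
⇒ T^-9 M^3 L^-1

{"T": -9, "M": 3, "L": -1}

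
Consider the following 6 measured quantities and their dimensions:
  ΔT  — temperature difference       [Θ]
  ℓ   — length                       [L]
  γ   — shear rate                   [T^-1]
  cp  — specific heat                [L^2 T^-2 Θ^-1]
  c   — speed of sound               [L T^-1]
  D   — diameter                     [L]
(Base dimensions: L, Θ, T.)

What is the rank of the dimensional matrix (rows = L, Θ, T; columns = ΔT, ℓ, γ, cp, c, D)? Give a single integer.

3

Write exponents as rows L,Θ,T / cols ΔT,ℓ,γ,cp,c,D:
  L: [ 0  1  0  2  1  1]
  Θ: [ 1  0  0 -1  0  0]
  T: [ 0  0 -1 -2 -1  0]
Row reduction gives pivot columns ΔT,ℓ,γ; rank = 3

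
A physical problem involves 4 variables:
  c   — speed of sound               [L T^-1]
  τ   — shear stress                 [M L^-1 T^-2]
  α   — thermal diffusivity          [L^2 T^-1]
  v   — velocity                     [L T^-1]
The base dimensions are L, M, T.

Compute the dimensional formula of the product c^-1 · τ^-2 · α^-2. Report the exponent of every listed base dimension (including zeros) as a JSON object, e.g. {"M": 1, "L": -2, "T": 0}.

{"L": -3, "M": -2, "T": 7}

Dimensional matrix (L×M×T by c×τ×α×v):
  L: [ 1 -1  2  1]
  M: [ 0  1  0  0]
  T: [-1 -2 -1 -1]
  [L]: (-1)·1+(-2)·-1+(-2)·2 = -3
  [M]: (-1)·0+(-2)·1+(-2)·0 = -2
  [T]: (-1)·-1+(-2)·-2+(-2)·-1 = 7
⇒ L^-3 M^-2 T^7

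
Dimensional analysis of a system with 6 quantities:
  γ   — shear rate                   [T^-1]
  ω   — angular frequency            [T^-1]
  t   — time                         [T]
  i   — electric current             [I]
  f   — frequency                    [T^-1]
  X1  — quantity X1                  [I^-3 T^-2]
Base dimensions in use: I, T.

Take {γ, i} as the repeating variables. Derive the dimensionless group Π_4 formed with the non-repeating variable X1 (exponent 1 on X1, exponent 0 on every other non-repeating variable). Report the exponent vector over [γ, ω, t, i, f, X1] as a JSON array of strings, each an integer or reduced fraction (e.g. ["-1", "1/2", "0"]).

["-2", "0", "0", "3", "0", "1"]

Dimensional matrix (I×T by γ×ω×t×i×f×X1):
  I: [ 0  0  0  1  0 -3]
  T: [-1 -1  1  0 -1 -2]
Echelon form has 2 nonzero rows (pivots: γ,i)
Repeat: γ,i; free: ω,t,f,X1
RREF:
  r0: [   1    1   -1    0    1    2]
  r1: [   0    0    0    1    0   -3]
Fix exponent of X1 at 1, ω at 0, t at 0, f at 0; solve each RREF row for its pivot's exponent:
  r0: exp(γ) + (2)·1 = 0 ⇒ exp(γ) = -2
  r1: exp(i) + (-3)·1 = 0 ⇒ exp(i) = 3
Π_4 = γ^-2 · i^3 · X1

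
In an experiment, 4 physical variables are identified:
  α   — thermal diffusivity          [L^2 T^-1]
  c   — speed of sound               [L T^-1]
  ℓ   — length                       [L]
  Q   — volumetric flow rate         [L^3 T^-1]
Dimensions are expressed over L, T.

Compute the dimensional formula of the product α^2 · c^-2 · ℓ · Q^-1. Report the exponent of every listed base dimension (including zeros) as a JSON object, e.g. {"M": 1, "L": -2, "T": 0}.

Exponent matrix [L,T] × [α,c,ℓ,Q]:
  L: [ 2  1  1  3]
  T: [-1 -1  0 -1]
  [L]: (2)·2+(-2)·1+(1)·1+(-1)·3 = 0
  [T]: (2)·-1+(-2)·-1+(1)·0+(-1)·-1 = 1
⇒ T

{"L": 0, "T": 1}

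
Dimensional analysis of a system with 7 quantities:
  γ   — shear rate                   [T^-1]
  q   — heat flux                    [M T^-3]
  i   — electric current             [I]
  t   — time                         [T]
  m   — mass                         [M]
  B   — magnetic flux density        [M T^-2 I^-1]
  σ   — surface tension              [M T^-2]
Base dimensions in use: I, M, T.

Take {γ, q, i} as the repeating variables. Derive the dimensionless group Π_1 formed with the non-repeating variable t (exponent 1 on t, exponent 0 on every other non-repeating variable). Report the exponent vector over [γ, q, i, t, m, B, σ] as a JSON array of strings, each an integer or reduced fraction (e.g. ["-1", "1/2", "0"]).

["1", "0", "0", "1", "0", "0", "0"]

Exponent matrix [I,M,T] × [γ,q,i,t,m,B,σ]:
  I: [ 0  0  1  0  0 -1  0]
  M: [ 0  1  0  0  1  1  1]
  T: [-1 -3  0  1  0 -2 -2]
RREF → pivots at {γ,q,i} ⇒ r = 3
Repeat: γ,q,i; free: t,m,B,σ
RREF:
  r0: [   1    0    0   -1   -3   -1   -1]
  r1: [   0    1    0    0    1    1    1]
  r2: [   0    0    1    0    0   -1    0]
Fix exponent of t at 1, m at 0, B at 0, σ at 0; solve each RREF row for its pivot's exponent:
  r0: exp(γ) + (-1)·1 = 0 ⇒ exp(γ) = 1
  r1: exp(q) + (0)·1 = 0 ⇒ exp(q) = 0
  r2: exp(i) + (0)·1 = 0 ⇒ exp(i) = 0
Π_1 = γ · t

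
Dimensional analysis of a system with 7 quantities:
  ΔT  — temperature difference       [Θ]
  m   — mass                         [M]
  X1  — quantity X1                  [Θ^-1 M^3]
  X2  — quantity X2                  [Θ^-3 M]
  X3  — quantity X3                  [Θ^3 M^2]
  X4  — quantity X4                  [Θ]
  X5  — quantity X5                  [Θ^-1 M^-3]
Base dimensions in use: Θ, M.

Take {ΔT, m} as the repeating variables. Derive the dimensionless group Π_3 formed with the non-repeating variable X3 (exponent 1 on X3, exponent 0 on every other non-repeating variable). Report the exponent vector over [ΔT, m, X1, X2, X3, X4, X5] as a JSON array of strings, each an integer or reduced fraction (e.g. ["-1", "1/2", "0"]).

Write exponents as rows Θ,M / cols ΔT,m,X1,X2,X3,X4,X5:
  Θ: [ 1  0 -1 -3  3  1 -1]
  M: [ 0  1  3  1  2  0 -3]
Row reduction gives pivot columns ΔT,m; rank = 2
Pivot set = {ΔT,m}, free = {X1,X2,X3,X4,X5}
RREF:
  r0: [   1    0   -1   -3    3    1   -1]
  r1: [   0    1    3    1    2    0   -3]
Fix exponent of X3 at 1, X1 at 0, X2 at 0, X4 at 0, X5 at 0; solve each RREF row for its pivot's exponent:
  r0: exp(ΔT) + (3)·1 = 0 ⇒ exp(ΔT) = -3
  r1: exp(m) + (2)·1 = 0 ⇒ exp(m) = -2
Π_3 = ΔT^-3 · m^-2 · X3

["-3", "-2", "0", "0", "1", "0", "0"]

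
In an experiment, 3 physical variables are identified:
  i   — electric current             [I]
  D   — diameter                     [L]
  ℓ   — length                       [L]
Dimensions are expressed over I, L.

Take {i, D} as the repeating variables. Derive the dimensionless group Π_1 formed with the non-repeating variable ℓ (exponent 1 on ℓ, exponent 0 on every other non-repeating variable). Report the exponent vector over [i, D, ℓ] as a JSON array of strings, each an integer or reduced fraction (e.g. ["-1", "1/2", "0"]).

Exponent matrix [I,L] × [i,D,ℓ]:
  I: [ 1  0  0]
  L: [ 0  1  1]
Row reduction gives pivot columns i,D; rank = 2
Pivot set = {i,D}, free = {ℓ}
RREF:
  r0: [   1    0    0]
  r1: [   0    1    1]
Fix exponent of ℓ at 1; solve each RREF row for its pivot's exponent:
  r0: exp(i) + (0)·1 = 0 ⇒ exp(i) = 0
  r1: exp(D) + (1)·1 = 0 ⇒ exp(D) = -1
Π_1 = D^-1 · ℓ

["0", "-1", "1"]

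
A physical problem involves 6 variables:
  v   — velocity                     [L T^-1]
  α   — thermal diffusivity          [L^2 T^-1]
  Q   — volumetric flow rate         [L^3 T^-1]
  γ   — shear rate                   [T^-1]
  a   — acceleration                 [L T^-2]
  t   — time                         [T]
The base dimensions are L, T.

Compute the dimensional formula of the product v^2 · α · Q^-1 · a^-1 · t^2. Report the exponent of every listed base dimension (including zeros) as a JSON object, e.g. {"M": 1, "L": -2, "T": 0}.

Exponent matrix [L,T] × [v,α,Q,γ,a,t]:
  L: [ 1  2  3  0  1  0]
  T: [-1 -1 -1 -1 -2  1]
  [L]: (2)·1+(1)·2+(-1)·3+(-1)·1+(2)·0 = 0
  [T]: (2)·-1+(1)·-1+(-1)·-1+(-1)·-2+(2)·1 = 2
⇒ T^2

{"L": 0, "T": 2}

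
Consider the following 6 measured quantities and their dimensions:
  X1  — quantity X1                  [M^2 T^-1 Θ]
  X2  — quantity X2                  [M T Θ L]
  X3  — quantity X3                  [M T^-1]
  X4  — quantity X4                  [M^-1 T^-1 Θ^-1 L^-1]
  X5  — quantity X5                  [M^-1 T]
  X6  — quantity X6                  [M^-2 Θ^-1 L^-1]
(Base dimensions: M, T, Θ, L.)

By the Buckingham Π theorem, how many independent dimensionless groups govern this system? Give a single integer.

Write exponents as rows M,T,Θ,L / cols X1,X2,X3,X4,X5,X6:
  M: [ 2  1  1 -1 -1 -2]
  T: [-1  1 -1 -1  1  0]
  Θ: [ 1  1  0 -1  0 -1]
  L: [ 0  1  0 -1  0 -1]
Echelon form has 3 nonzero rows (pivots: X1,X2,X3)
Π count = n − r = 6 − 3 = 3

3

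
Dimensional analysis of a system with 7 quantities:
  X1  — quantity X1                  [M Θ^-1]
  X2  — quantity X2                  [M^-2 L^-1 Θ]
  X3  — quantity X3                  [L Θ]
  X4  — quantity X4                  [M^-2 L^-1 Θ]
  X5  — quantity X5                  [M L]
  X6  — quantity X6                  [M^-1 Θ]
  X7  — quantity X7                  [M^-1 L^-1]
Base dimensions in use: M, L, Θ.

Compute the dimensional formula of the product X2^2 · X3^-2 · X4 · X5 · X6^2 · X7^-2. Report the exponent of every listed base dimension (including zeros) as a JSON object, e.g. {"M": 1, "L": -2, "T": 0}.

Write exponents as rows M,L,Θ / cols X1,X2,X3,X4,X5,X6,X7:
  M: [ 1 -2  0 -2  1 -1 -1]
  L: [ 0 -1  1 -1  1  0 -1]
  Θ: [-1  1  1  1  0  1  0]
  [M]: (2)·-2+(-2)·0+(1)·-2+(1)·1+(2)·-1+(-2)·-1 = -5
  [L]: (2)·-1+(-2)·1+(1)·-1+(1)·1+(2)·0+(-2)·-1 = -2
  [Θ]: (2)·1+(-2)·1+(1)·1+(1)·0+(2)·1+(-2)·0 = 3
⇒ M^-5 L^-2 Θ^3

{"M": -5, "L": -2, "Θ": 3}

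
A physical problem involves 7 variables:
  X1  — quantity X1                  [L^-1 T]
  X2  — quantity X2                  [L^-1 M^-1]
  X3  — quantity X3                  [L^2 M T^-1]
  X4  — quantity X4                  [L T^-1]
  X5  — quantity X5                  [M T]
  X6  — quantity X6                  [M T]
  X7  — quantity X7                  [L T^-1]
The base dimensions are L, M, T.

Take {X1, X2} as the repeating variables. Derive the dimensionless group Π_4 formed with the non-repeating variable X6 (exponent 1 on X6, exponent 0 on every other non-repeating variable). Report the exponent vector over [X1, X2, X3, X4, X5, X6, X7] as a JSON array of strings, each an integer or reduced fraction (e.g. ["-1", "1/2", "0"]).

Exponent matrix [L,M,T] × [X1,X2,X3,X4,X5,X6,X7]:
  L: [-1 -1  2  1  0  0  1]
  M: [ 0 -1  1  0  1  1  0]
  T: [ 1  0 -1 -1  1  1 -1]
Echelon form has 2 nonzero rows (pivots: X1,X2)
Pivot set = {X1,X2}, free = {X3,X4,X5,X6,X7}
RREF:
  r0: [   1    0   -1   -1    1    1   -1]
  r1: [   0    1   -1    0   -1   -1    0]
  r2: [   0    0    0    0    0    0    0]
Fix exponent of X6 at 1, X3 at 0, X4 at 0, X5 at 0, X7 at 0; solve each RREF row for its pivot's exponent:
  r0: exp(X1) + (1)·1 = 0 ⇒ exp(X1) = -1
  r1: exp(X2) + (-1)·1 = 0 ⇒ exp(X2) = 1
Π_4 = X1^-1 · X2 · X6

["-1", "1", "0", "0", "0", "1", "0"]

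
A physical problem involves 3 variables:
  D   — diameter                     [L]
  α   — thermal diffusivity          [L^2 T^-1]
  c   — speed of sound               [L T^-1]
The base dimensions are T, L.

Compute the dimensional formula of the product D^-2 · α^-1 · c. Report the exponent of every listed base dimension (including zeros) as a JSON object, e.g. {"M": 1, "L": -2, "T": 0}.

Exponent matrix [T,L] × [D,α,c]:
  T: [ 0 -1 -1]
  L: [ 1  2  1]
  [T]: (-2)·0+(-1)·-1+(1)·-1 = 0
  [L]: (-2)·1+(-1)·2+(1)·1 = -3
⇒ L^-3

{"T": 0, "L": -3}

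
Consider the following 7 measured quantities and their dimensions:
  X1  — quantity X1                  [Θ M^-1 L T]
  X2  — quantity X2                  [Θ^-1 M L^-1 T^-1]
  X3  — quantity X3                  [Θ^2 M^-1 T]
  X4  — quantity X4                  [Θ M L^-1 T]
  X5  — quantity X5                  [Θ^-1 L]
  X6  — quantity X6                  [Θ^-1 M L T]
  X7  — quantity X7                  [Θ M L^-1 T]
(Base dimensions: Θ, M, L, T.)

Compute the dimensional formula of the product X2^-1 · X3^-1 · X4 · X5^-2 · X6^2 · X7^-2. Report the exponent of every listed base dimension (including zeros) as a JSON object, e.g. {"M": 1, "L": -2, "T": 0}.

Exponent matrix [Θ,M,L,T] × [X1,X2,X3,X4,X5,X6,X7]:
  Θ: [ 1 -1  2  1 -1 -1  1]
  M: [-1  1 -1  1  0  1  1]
  L: [ 1 -1  0 -1  1  1 -1]
  T: [ 1 -1  1  1  0  1  1]
  [Θ]: (-1)·-1+(-1)·2+(1)·1+(-2)·-1+(2)·-1+(-2)·1 = -2
  [M]: (-1)·1+(-1)·-1+(1)·1+(-2)·0+(2)·1+(-2)·1 = 1
  [L]: (-1)·-1+(-1)·0+(1)·-1+(-2)·1+(2)·1+(-2)·-1 = 2
  [T]: (-1)·-1+(-1)·1+(1)·1+(-2)·0+(2)·1+(-2)·1 = 1
⇒ Θ^-2 M L^2 T

{"Θ": -2, "M": 1, "L": 2, "T": 1}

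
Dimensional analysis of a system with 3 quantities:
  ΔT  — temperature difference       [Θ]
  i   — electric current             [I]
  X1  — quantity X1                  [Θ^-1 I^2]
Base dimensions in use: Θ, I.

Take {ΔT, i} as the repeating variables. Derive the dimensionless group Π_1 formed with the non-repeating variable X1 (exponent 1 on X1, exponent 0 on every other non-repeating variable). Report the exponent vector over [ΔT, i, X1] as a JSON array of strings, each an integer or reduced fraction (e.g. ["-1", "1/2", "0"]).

["1", "-2", "1"]

Exponent matrix [Θ,I] × [ΔT,i,X1]:
  Θ: [ 1  0 -1]
  I: [ 0  1  2]
Echelon form has 2 nonzero rows (pivots: ΔT,i)
Repeat: ΔT,i; free: X1
RREF:
  r0: [   1    0   -1]
  r1: [   0    1    2]
Fix exponent of X1 at 1; solve each RREF row for its pivot's exponent:
  r0: exp(ΔT) + (-1)·1 = 0 ⇒ exp(ΔT) = 1
  r1: exp(i) + (2)·1 = 0 ⇒ exp(i) = -2
Π_1 = ΔT · i^-2 · X1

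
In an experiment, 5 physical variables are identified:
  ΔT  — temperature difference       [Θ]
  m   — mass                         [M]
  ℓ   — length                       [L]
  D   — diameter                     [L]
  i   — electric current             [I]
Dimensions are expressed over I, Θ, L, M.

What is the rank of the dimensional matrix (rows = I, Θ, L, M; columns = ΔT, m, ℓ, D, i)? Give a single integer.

4

Write exponents as rows I,Θ,L,M / cols ΔT,m,ℓ,D,i:
  I: [ 0  0  0  0  1]
  Θ: [ 1  0  0  0  0]
  L: [ 0  0  1  1  0]
  M: [ 0  1  0  0  0]
RREF → pivots at {ΔT,m,ℓ,i} ⇒ r = 4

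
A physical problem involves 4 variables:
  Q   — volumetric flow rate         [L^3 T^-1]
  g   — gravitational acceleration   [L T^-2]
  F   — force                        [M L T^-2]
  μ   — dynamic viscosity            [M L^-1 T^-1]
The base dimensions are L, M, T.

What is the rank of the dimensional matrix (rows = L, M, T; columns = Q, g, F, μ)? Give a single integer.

3

Exponent matrix [L,M,T] × [Q,g,F,μ]:
  L: [ 3  1  1 -1]
  M: [ 0  0  1  1]
  T: [-1 -2 -2 -1]
Row reduction gives pivot columns Q,g,F; rank = 3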